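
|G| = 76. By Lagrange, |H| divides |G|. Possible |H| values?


Lagrange's theorem: |H| divides |G|
|G| = 76
Divisors of 76: 1, 2, 4, 19, 38, 76

Possible subgroup orders: {1, 2, 4, 19, 38, 76}


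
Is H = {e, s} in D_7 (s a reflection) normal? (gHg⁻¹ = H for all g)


H = {e, s} in D_7 (s a reflection)
r·s·r⁻¹ = sr⁻² ≠ s for n ≥ 3, so {e, s} is not closed under conjugation

No, not a normal subgroup


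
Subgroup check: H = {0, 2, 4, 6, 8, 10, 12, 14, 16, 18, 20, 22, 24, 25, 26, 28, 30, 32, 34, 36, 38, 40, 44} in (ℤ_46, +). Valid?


Subgroup test for H = {0, 2, 4, 6, 8, 10, 12, 14, 16, 18, 20, 22, 24, 25, 26, 28, 30, 32, 34, 36, 38, 40, 44} in (ℤ_46, +):
(1) 0 ∈ H? Yes
(2) Closure: for all a,b ∈ H, (a+b) mod 46 ∈ H? No  [counterexample: 2 + 25 = 27 ∉ H]
(3) Inverses: for all a ∈ H, -a mod 46 ∈ H? No

No, H is not a subgroup of ℤ_46


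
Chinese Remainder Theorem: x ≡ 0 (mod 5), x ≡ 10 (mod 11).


m₁ = 5, m₂ = 11, gcd = 1, so CRT applies. M = m₁·m₂ = 55
Let M₁ = M/m₁ = 11, M₂ = M/m₂ = 5
Find y₁ ≡ M₁⁻¹ (mod m₁): 11⁻¹ ≡ 1 (mod 5)
Find y₂ ≡ M₂⁻¹ (mod m₂): 5⁻¹ ≡ 9 (mod 11)
x = a₁·M₁·y₁ + a₂·M₂·y₂ = 0·11·1 + 10·5·9 = 450
Reduce mod 55: x ≡ 10
Check: 10 mod 5 = 0 ✓, 10 mod 11 = 10 ✓

x ≡ 10 (mod 55)


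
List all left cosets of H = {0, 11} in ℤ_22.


H = {0, 11}, |H| = 2
Number of cosets = |G|/|H| = 22/2 = 11
0 + H = {0, 11}
1 + H = {1, 12}
2 + H = {2, 13}
3 + H = {3, 14}
4 + H = {4, 15}
5 + H = {5, 16}
6 + H = {6, 17}
7 + H = {7, 18}
8 + H = {8, 19}
9 + H = {9, 20}
10 + H = {10, 21}

Cosets: 0+H={0,11}; 1+H={1,12}; 2+H={2,13}; 3+H={3,14}; 4+H={4,15}; 5+H={5,16}; 6+H={6,17}; 7+H={7,18}; 8+H={8,19}; 9+H={9,20}; 10+H={10,21}


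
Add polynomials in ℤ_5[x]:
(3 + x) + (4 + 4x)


Add coefficients mod 5:
x^0: 3 + 4 = 2 (mod 5)
x^1: 1 + 4 = 0 (mod 5)
Result: 2

f + g = 2


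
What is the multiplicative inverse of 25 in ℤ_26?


Use the extended Euclidean algorithm to write 1 = 25·s + 26·t; then s mod 26 is the inverse.
Euclidean algorithm:
  25 = 0·26 + 25
  26 = 1·25 + 1
  25 = 25·1 + 0
gcd(25,26) = 1
Back-substitution gives: 25·(-1) + 26·(1) = 1
So 25⁻¹ ≡ -1 ≡ 25 (mod 26)
Check: 25 × 25 = 625 ≡ 1 (mod 26) ✓

25⁻¹ ≡ 25 (mod 26)


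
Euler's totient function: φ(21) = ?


φ(n) = count of k ∈ {1,...,n} with gcd(k,n)=1
Coprimes to 21: {1, 2, 4, 5, 8, 10, 11, 13, 16, 17, 19, 20}
Count: 12

φ(21) = 12


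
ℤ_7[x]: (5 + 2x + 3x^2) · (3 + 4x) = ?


Expand and collect like terms; reduce coefficients mod 7:
x^0: 5·3 = 15 ≡ 1 (mod 7)
x^1: 5·4 + 2·3 = 26 ≡ 5 (mod 7)
x^2: 2·4 + 3·3 = 17 ≡ 3 (mod 7)
x^3: 3·4 = 12 ≡ 5 (mod 7)
Result: 1 + 5x + 3x^2 + 5x^3

f · g = 1 + 5x + 3x^2 + 5x^3


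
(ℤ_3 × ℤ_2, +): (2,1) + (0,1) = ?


Operation: componentwise addition mod (3, 2)
(2,1) + (0,1) = ((a₁+b₁) mod 3, (a₂+b₂) mod 2) with a = (2,1), b = (0,1)

(2,1) + (0,1) = (2,0)


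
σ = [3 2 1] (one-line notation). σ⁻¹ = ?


To find σ⁻¹, swap domain and range:
σ(1) = 3 → σ⁻¹(3) = 1
σ(2) = 2 → σ⁻¹(2) = 2
σ(3) = 1 → σ⁻¹(1) = 3

σ⁻¹ = [3 2 1]


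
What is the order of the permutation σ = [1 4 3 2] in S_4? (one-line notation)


Cycle decomposition: (2 4)
Cycle lengths: 2
Order = lcm(2) = 2

ord(σ) = 2


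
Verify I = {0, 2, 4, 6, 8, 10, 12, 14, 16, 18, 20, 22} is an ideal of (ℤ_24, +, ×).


Check ideal conditions for I = {0, 2, 4, 6, 8, 10, 12, 14, 16, 18, 20, 22} in ℤ_24:
(1) I is an additive subgroup? Yes
(2) For r ∈ ℤ_24 and a ∈ I: r·a ∈ I? Yes

Yes, I is an ideal of ℤ_24


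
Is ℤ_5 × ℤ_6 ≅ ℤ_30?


Comparing ℤ_5 × ℤ_6 and ℤ_30:
gcd(5,6) = 1, so ℤ_5 × ℤ_6 ≅ ℤ_30 (CRT)

Yes, ℤ_5 × ℤ_6 ≅ ℤ_30


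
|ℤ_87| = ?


ℤ_n has n elements.

|ℤ_87| = 87


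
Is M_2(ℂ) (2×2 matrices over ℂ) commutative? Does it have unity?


Matrix multiplication is non-commutative for n ≥ 2; the identity matrix I is the unity; singular matrices give zero divisors, so not an integral domain
Commutative: No
Integral domain: No
Has unity: Yes

M_2(ℂ) (2×2 matrices over ℂ): Commutative=No, Unity=Yes


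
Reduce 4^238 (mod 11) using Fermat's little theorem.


Fermat's little theorem: if p is prime and gcd(a,p)=1, then a^(p-1) ≡ 1 (mod p)
p = 11 is prime, gcd(4,11) = 1
Reduce exponent: 238 mod 10 = 8
So 4^238 ≡ 4^8 (mod 11)
4^8 mod 11 = 9

4^238 ≡ 9 (mod 11)


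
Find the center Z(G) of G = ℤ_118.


Z(G) = {g ∈ G | gx = xg for all x ∈ G}
ℤ_118 is abelian, so Z(G) = G

Z(ℤ_118) = ℤ_118


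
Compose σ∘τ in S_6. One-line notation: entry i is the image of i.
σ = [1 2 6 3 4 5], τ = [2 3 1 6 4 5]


σ∘τ: apply τ first, then σ
1 →τ 2 →σ 2
2 →τ 3 →σ 6
3 →τ 1 →σ 1
4 →τ 6 →σ 5
5 →τ 4 →σ 3
6 →τ 5 →σ 4

σ∘τ = [2 6 1 5 3 4]


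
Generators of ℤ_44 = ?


g generates ℤ_n iff gcd(g,n) = 1
Prime factors of 44: 2, 11
Generators are g ∈ {1,...,43} not divisible by any of these primes.
Generators: {1, 3, 5, 7, 9, 13, 15, 17, 19, 21, 23, 25, 27, 29, 31, 35, 37, 39, 41, 43}
Number of generators = φ(44) = 20

Generators of ℤ_44 = {1, 3, 5, 7, 9, 13, 15, 17, 19, 21, 23, 25, 27, 29, 31, 35, 37, 39, 41, 43}


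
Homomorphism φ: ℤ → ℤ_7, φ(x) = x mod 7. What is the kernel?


Kernel = preimage of identity
ker(φ) = {x ∈ ℤ : x ≡ 0 (mod 7)} = 7ℤ = {0, ±7, ±14, ...}

ker(φ) = 7ℤ


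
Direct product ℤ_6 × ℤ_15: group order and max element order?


|ℤ_6 × ℤ_15| = 6 × 15 = 90
Max element order = lcm(6,15) = 30
Cyclic? No (gcd=3)

|ℤ_6×ℤ_15| = 90, max element order = 30


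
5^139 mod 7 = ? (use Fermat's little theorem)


Fermat's little theorem: if p is prime and gcd(a,p)=1, then a^(p-1) ≡ 1 (mod p)
p = 7 is prime, gcd(5,7) = 1
Reduce exponent: 139 mod 6 = 1
So 5^139 ≡ 5^1 (mod 7)
5^1 mod 7 = 5

5^139 ≡ 5 (mod 7)


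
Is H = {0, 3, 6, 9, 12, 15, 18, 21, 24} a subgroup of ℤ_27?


Subgroup test for H = {0, 3, 6, 9, 12, 15, 18, 21, 24} in (ℤ_27, +):
(1) 0 ∈ H? Yes
(2) Closure: for all a,b ∈ H, (a+b) mod 27 ∈ H? Yes
(3) Inverses: for all a ∈ H, -a mod 27 ∈ H? Yes

Yes, H is a subgroup of ℤ_27


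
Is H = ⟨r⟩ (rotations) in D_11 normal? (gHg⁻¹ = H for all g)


H = ⟨r⟩ (rotations) in D_11
The rotation subgroup ⟨r⟩ has index 2 in D_11, so it is normal

Yes, normal subgroup


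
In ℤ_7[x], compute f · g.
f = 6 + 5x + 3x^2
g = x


Expand and collect like terms; reduce coefficients mod 7:
x^0: 6·0 = 0 ≡ 0 (mod 7)
x^1: 6·1 + 5·0 = 6 ≡ 6 (mod 7)
x^2: 5·1 + 3·0 = 5 ≡ 5 (mod 7)
x^3: 3·1 = 3 ≡ 3 (mod 7)
Result: 6x + 5x^2 + 3x^3

f · g = 6x + 5x^2 + 3x^3


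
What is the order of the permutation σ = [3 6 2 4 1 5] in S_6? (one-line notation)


Cycle decomposition: (1 3 2 6 5)
Cycle lengths: 5
Order = lcm(5) = 5

ord(σ) = 5


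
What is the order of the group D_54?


|D_n| = 2n (n rotations and n reflections)
|D_54| = 2×54 = 108

|D_54| = 108


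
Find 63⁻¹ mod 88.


Use the extended Euclidean algorithm to write 1 = 63·s + 88·t; then s mod 88 is the inverse.
Euclidean algorithm:
  63 = 0·88 + 63
  88 = 1·63 + 25
  63 = 2·25 + 13
  25 = 1·13 + 12
  13 = 1·12 + 1
  12 = 12·1 + 0
gcd(63,88) = 1
Back-substitution gives: 63·(7) + 88·(-5) = 1
So 63⁻¹ ≡ 7 ≡ 7 (mod 88)
Check: 63 × 7 = 441 ≡ 1 (mod 88) ✓

63⁻¹ ≡ 7 (mod 88)


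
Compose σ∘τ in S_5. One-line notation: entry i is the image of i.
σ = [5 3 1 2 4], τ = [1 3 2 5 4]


σ∘τ: apply τ first, then σ
1 →τ 1 →σ 5
2 →τ 3 →σ 1
3 →τ 2 →σ 3
4 →τ 5 →σ 4
5 →τ 4 →σ 2

σ∘τ = [5 1 3 4 2]


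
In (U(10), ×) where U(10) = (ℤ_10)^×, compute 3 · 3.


Operation: multiplication mod 10
3 · 3 = (a × b) mod 10 with a = 3, b = 3

3 · 3 = 9


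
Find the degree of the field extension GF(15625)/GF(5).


GF(15625) = GF(5^6), so the extension degree is 6

[GF(15625)/GF(5)] = 6


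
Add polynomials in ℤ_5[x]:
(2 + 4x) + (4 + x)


Add coefficients mod 5:
x^0: 2 + 4 = 1 (mod 5)
x^1: 4 + 1 = 0 (mod 5)
Result: 1

f + g = 1


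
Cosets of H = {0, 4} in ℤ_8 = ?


H = {0, 4}, |H| = 2
Number of cosets = |G|/|H| = 8/2 = 4
0 + H = {0, 4}
1 + H = {1, 5}
2 + H = {2, 6}
3 + H = {3, 7}

Cosets: 0+H={0,4}; 1+H={1,5}; 2+H={2,6}; 3+H={3,7}


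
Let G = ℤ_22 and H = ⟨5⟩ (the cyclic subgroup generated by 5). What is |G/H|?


|⟨5⟩| = n / gcd(5, 22) = 22 / 1 = 22
H is normal (ℤ_22 is abelian).
|G/H| = |G| / |H| = 22 / 22 = 1

|G/H| = 1


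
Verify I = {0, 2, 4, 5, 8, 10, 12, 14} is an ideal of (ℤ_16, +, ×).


Check ideal conditions for I = {0, 2, 4, 5, 8, 10, 12, 14} in ℤ_16:
(1) I is an additive subgroup? No
(2) For r ∈ ℤ_16 and a ∈ I: r·a ∈ I? No  [counterexample: r=3, a=2, r·a mod 16 = 6 ∉ I]

No, I is not an ideal of ℤ_16


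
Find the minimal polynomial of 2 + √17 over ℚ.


Let α = 2 + √17. Then α - 2 = √17, so (α - 2)² = 17, giving α² - 4α - 13 = 0. Degree 2 and α ∉ ℚ, so this is the minimal polynomial.

Minimal polynomial: x² - 4x - 13


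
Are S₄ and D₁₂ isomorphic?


Comparing S₄ and D₁₂:
S₄ has trivial center; D₁₂ has center {e, r⁶}

No, S₄ ≇ D₁₂


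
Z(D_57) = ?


Z(G) = {g ∈ G | gx = xg for all x ∈ G}
For odd n, Z(D_n) = {e}: no nontrivial rotation commutes with all reflections

Z(D_57) = {e}


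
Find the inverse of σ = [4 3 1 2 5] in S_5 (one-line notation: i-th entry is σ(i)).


To find σ⁻¹, swap domain and range:
σ(1) = 4 → σ⁻¹(4) = 1
σ(2) = 3 → σ⁻¹(3) = 2
σ(3) = 1 → σ⁻¹(1) = 3
σ(4) = 2 → σ⁻¹(2) = 4
σ(5) = 5 → σ⁻¹(5) = 5

σ⁻¹ = [3 4 2 1 5]


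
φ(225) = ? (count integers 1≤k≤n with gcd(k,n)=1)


Factor n: 225 = 3^2 × 5^2
φ(n) = n · ∏(1 - 1/p) over distinct primes p | n
φ(225) = 225 · (1 - 1/3) · (1 - 1/5) = 120

φ(225) = 120


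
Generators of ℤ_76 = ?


g generates ℤ_n iff gcd(g,n) = 1
Prime factors of 76: 2, 19
Generators are g ∈ {1,...,75} not divisible by any of these primes.
Generators: {1, 3, 5, 7, 9, 11, 13, 15, 17, 21, 23, 25, 27, 29, 31, 33, 35, 37, 39, 41, 43, 45, 47, 49, 51, 53, 55, 59, 61, 63, 65, 67, 69, 71, 73, 75}
Number of generators = φ(76) = 36

Generators of ℤ_76 = {1, 3, 5, 7, 9, 11, 13, 15, 17, 21, 23, 25, 27, 29, 31, 33, 35, 37, 39, 41, 43, 45, 47, 49, 51, 53, 55, 59, 61, 63, 65, 67, 69, 71, 73, 75}


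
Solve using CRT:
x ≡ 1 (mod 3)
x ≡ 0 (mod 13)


m₁ = 3, m₂ = 13, gcd = 1, so CRT applies. M = m₁·m₂ = 39
Let M₁ = M/m₁ = 13, M₂ = M/m₂ = 3
Find y₁ ≡ M₁⁻¹ (mod m₁): 13⁻¹ ≡ 1 (mod 3)
Find y₂ ≡ M₂⁻¹ (mod m₂): 3⁻¹ ≡ 9 (mod 13)
x = a₁·M₁·y₁ + a₂·M₂·y₂ = 1·13·1 + 0·3·9 = 13
Reduce mod 39: x ≡ 13
Check: 13 mod 3 = 1 ✓, 13 mod 13 = 0 ✓

x ≡ 13 (mod 39)


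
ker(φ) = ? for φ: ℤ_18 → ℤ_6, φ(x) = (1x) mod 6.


Kernel = preimage of identity
ker(φ) = {x ∈ ℤ_18 : 1x ≡ 0 (mod 6)}. Since 6 | 18, φ is well-defined. The kernel is the cyclic subgroup ⟨6⟩ of ℤ_18 (order 3), i.e. {0, 6, 12}

ker(φ) = {0, 6, 12}


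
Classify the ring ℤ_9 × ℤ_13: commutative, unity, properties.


Direct product ring; commutative with unity (1,1); but (1,0)·(0,1) = (0,0) gives zero divisors, so not an integral domain
Commutative: Yes
Integral domain: No
Has unity: Yes

ℤ_9 × ℤ_13: Commutative=Yes, Unity=Yes


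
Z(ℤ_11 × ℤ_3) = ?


Z(G) = {g ∈ G | gx = xg for all x ∈ G}
Direct product of abelian groups is abelian, so Z(G) = G

Z(ℤ_11 × ℤ_3) = ℤ_11 × ℤ_3


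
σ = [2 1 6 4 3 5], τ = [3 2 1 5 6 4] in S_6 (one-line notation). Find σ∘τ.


σ∘τ: apply τ first, then σ
1 →τ 3 →σ 6
2 →τ 2 →σ 1
3 →τ 1 →σ 2
4 →τ 5 →σ 3
5 →τ 6 →σ 5
6 →τ 4 →σ 4

σ∘τ = [6 1 2 3 5 4]


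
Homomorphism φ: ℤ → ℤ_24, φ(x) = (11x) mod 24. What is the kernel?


Kernel = preimage of identity
ker(φ) = {x ∈ ℤ : 11x ≡ 0 (mod 24)}. gcd(11,24) = 1, so 11x ≡ 0 (mod 24) ⟺ x ≡ 0 (mod 24/1 = 24). Hence ker(φ) = 24ℤ

ker(φ) = 24ℤ


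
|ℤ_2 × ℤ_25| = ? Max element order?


|ℤ_2 × ℤ_25| = 2 × 25 = 50
Max element order = lcm(2,25) = 50
Cyclic? Yes (gcd=1)

|ℤ_2×ℤ_25| = 50, max element order = 50


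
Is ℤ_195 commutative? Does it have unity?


ℤ_195 is a commutative ring with unity 1; 195 = 3×65 is composite, so 3·65 ≡ 0 gives zero divisors (not an integral domain)
Commutative: Yes
Integral domain: No
Has unity: Yes

ℤ_195: Commutative=Yes, Unity=Yes


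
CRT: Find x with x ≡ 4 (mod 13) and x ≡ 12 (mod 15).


m₁ = 13, m₂ = 15, gcd = 1, so CRT applies. M = m₁·m₂ = 195
Let M₁ = M/m₁ = 15, M₂ = M/m₂ = 13
Find y₁ ≡ M₁⁻¹ (mod m₁): 15⁻¹ ≡ 7 (mod 13)
Find y₂ ≡ M₂⁻¹ (mod m₂): 13⁻¹ ≡ 7 (mod 15)
x = a₁·M₁·y₁ + a₂·M₂·y₂ = 4·15·7 + 12·13·7 = 1512
Reduce mod 195: x ≡ 147
Check: 147 mod 13 = 4 ✓, 147 mod 15 = 12 ✓

x ≡ 147 (mod 195)


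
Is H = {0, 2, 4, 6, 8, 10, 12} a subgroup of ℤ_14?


Subgroup test for H = {0, 2, 4, 6, 8, 10, 12} in (ℤ_14, +):
(1) 0 ∈ H? Yes
(2) Closure: for all a,b ∈ H, (a+b) mod 14 ∈ H? Yes
(3) Inverses: for all a ∈ H, -a mod 14 ∈ H? Yes

Yes, H is a subgroup of ℤ_14


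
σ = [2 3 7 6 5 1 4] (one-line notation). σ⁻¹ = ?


To find σ⁻¹, swap domain and range:
σ(1) = 2 → σ⁻¹(2) = 1
σ(2) = 3 → σ⁻¹(3) = 2
σ(3) = 7 → σ⁻¹(7) = 3
σ(4) = 6 → σ⁻¹(6) = 4
σ(5) = 5 → σ⁻¹(5) = 5
σ(6) = 1 → σ⁻¹(1) = 6
σ(7) = 4 → σ⁻¹(4) = 7

σ⁻¹ = [6 1 2 7 5 4 3]


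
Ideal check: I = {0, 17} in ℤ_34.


Check ideal conditions for I = {0, 17} in ℤ_34:
(1) I is an additive subgroup? Yes
(2) For r ∈ ℤ_34 and a ∈ I: r·a ∈ I? Yes

Yes, I is an ideal of ℤ_34


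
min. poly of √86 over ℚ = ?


√86 satisfies x² - 86 = 0, irreducible over ℚ since 86 is squarefree

Minimal polynomial: x² - 86


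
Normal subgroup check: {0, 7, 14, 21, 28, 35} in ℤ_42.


H = {0, 7, 14, 21, 28, 35} in ℤ_42
ℤ_42 is abelian; every subgroup of an abelian group is normal

Yes, normal subgroup


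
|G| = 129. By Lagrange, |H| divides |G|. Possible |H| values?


Lagrange's theorem: |H| divides |G|
|G| = 129
Divisors of 129: 1, 3, 43, 129

Possible subgroup orders: {1, 3, 43, 129}


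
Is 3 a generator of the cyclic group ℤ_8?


g generates ℤ_n iff gcd(g, n) = 1
gcd(3, 8) = 1
Since gcd = 1, 3 is a generator.

Yes, 3 generates ℤ_8


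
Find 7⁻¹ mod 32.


Use the extended Euclidean algorithm to write 1 = 7·s + 32·t; then s mod 32 is the inverse.
Euclidean algorithm:
  7 = 0·32 + 7
  32 = 4·7 + 4
  7 = 1·4 + 3
  4 = 1·3 + 1
  3 = 3·1 + 0
gcd(7,32) = 1
Back-substitution gives: 7·(-9) + 32·(2) = 1
So 7⁻¹ ≡ -9 ≡ 23 (mod 32)
Check: 7 × 23 = 161 ≡ 1 (mod 32) ✓

7⁻¹ ≡ 23 (mod 32)


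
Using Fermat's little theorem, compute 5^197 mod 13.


Fermat's little theorem: if p is prime and gcd(a,p)=1, then a^(p-1) ≡ 1 (mod p)
p = 13 is prime, gcd(5,13) = 1
Reduce exponent: 197 mod 12 = 5
So 5^197 ≡ 5^5 (mod 13)
5^5 mod 13 = 5

5^197 ≡ 5 (mod 13)


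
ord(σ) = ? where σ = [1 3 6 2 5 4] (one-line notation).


Cycle decomposition: (2 3 6 4)
Cycle lengths: 4
Order = lcm(4) = 4

ord(σ) = 4


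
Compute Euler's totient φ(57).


Factor n: 57 = 3 × 19
φ(n) = n · ∏(1 - 1/p) over distinct primes p | n
φ(57) = 57 · (1 - 1/3) · (1 - 1/19) = 36

φ(57) = 36


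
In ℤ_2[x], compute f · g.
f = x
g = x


Expand and collect like terms; reduce coefficients mod 2:
x^0: 0·0 = 0 ≡ 0 (mod 2)
x^1: 0·1 + 1·0 = 0 ≡ 0 (mod 2)
x^2: 1·1 = 1 ≡ 1 (mod 2)
Result: x^2

f · g = x^2


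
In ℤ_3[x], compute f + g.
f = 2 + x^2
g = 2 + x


Add coefficients mod 3:
x^0: 2 + 2 = 1 (mod 3)
x^1: 0 + 1 = 1 (mod 3)
x^2: 1 + 0 = 1 (mod 3)
Result: 1 + x + x^2

f + g = 1 + x + x^2


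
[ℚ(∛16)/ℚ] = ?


∛16 has minimal polynomial x³ - 16 (irreducible over ℚ since 16 is not a perfect cube)

[ℚ(∛16)/ℚ] = 3


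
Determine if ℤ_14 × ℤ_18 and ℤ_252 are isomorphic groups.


Comparing ℤ_14 × ℤ_18 and ℤ_252:
gcd(14,18) = 2 ≠ 1. Max element order in ℤ_14×ℤ_18 is lcm(14,18) = 126 < 252, so it has no element of order 252

No, ℤ_14 × ℤ_18 ≇ ℤ_252


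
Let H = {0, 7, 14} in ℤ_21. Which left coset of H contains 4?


4 + H = {4 + h (mod 21) : h ∈ H}
4+0=4, 4+7=11, 4+14=18

4 + H = {4, 11, 18}


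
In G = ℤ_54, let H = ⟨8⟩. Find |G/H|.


|⟨8⟩| = n / gcd(8, 54) = 54 / 2 = 27
H is normal (ℤ_54 is abelian).
|G/H| = |G| / |H| = 54 / 27 = 2

|G/H| = 2


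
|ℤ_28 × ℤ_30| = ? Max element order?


|ℤ_28 × ℤ_30| = 28 × 30 = 840
Max element order = lcm(28,30) = 420
Cyclic? No (gcd=2)

|ℤ_28×ℤ_30| = 840, max element order = 420


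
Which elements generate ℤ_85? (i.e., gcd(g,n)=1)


g generates ℤ_n iff gcd(g,n) = 1
Prime factors of 85: 5, 17
Generators are g ∈ {1,...,84} not divisible by any of these primes.
Generators: {1, 2, 3, 4, 6, 7, 8, 9, 11, 12, 13, 14, 16, 18, 19, 21, 22, 23, 24, 26, 27, 28, 29, 31, 32, 33, 36, 37, 38, 39, 41, 42, 43, 44, 46, 47, 48, 49, 52, 53, 54, 56, 57, 58, 59, 61, 62, 63, 64, 66, 67, 69, 71, 72, 73, 74, 76, 77, 78, 79, 81, 82, 83, 84}
Number of generators = φ(85) = 64

Generators of ℤ_85 = {1, 2, 3, 4, 6, 7, 8, 9, 11, 12, 13, 14, 16, 18, 19, 21, 22, 23, 24, 26, 27, 28, 29, 31, 32, 33, 36, 37, 38, 39, 41, 42, 43, 44, 46, 47, 48, 49, 52, 53, 54, 56, 57, 58, 59, 61, 62, 63, 64, 66, 67, 69, 71, 72, 73, 74, 76, 77, 78, 79, 81, 82, 83, 84}


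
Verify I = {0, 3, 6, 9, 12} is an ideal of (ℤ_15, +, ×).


Check ideal conditions for I = {0, 3, 6, 9, 12} in ℤ_15:
(1) I is an additive subgroup? Yes
(2) For r ∈ ℤ_15 and a ∈ I: r·a ∈ I? Yes

Yes, I is an ideal of ℤ_15


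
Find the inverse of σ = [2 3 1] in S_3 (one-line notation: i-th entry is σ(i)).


To find σ⁻¹, swap domain and range:
σ(1) = 2 → σ⁻¹(2) = 1
σ(2) = 3 → σ⁻¹(3) = 2
σ(3) = 1 → σ⁻¹(1) = 3

σ⁻¹ = [3 1 2]


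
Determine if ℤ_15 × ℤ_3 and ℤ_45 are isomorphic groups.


Comparing ℤ_15 × ℤ_3 and ℤ_45:
gcd(15,3) = 3 ≠ 1. Max element order in ℤ_15×ℤ_3 is lcm(15,3) = 15 < 45, so it has no element of order 45

No, ℤ_15 × ℤ_3 ≇ ℤ_45


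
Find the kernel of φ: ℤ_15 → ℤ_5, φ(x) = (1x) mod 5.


Kernel = preimage of identity
ker(φ) = {x ∈ ℤ_15 : 1x ≡ 0 (mod 5)}. Since 5 | 15, φ is well-defined. The kernel is the cyclic subgroup ⟨5⟩ of ℤ_15 (order 3), i.e. {0, 5, 10}

ker(φ) = {0, 5, 10}


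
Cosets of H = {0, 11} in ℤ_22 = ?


H = {0, 11}, |H| = 2
Number of cosets = |G|/|H| = 22/2 = 11
0 + H = {0, 11}
1 + H = {1, 12}
2 + H = {2, 13}
3 + H = {3, 14}
4 + H = {4, 15}
5 + H = {5, 16}
6 + H = {6, 17}
7 + H = {7, 18}
8 + H = {8, 19}
9 + H = {9, 20}
10 + H = {10, 21}

Cosets: 0+H={0,11}; 1+H={1,12}; 2+H={2,13}; 3+H={3,14}; 4+H={4,15}; 5+H={5,16}; 6+H={6,17}; 7+H={7,18}; 8+H={8,19}; 9+H={9,20}; 10+H={10,21}


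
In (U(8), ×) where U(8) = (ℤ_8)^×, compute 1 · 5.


Operation: multiplication mod 8
1 · 5 = (a × b) mod 8 with a = 1, b = 5

1 · 5 = 5


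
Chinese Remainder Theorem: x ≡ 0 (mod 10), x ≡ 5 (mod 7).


m₁ = 10, m₂ = 7, gcd = 1, so CRT applies. M = m₁·m₂ = 70
Let M₁ = M/m₁ = 7, M₂ = M/m₂ = 10
Find y₁ ≡ M₁⁻¹ (mod m₁): 7⁻¹ ≡ 3 (mod 10)
Find y₂ ≡ M₂⁻¹ (mod m₂): 10⁻¹ ≡ 5 (mod 7)
x = a₁·M₁·y₁ + a₂·M₂·y₂ = 0·7·3 + 5·10·5 = 250
Reduce mod 70: x ≡ 40
Check: 40 mod 10 = 0 ✓, 40 mod 7 = 5 ✓

x ≡ 40 (mod 70)


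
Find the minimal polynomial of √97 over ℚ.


√97 satisfies x² - 97 = 0, irreducible over ℚ since 97 is squarefree

Minimal polynomial: x² - 97


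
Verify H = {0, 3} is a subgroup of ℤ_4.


Subgroup test for H = {0, 3} in (ℤ_4, +):
(1) 0 ∈ H? Yes
(2) Closure: for all a,b ∈ H, (a+b) mod 4 ∈ H? No  [counterexample: 3 + 3 = 2 ∉ H]
(3) Inverses: for all a ∈ H, -a mod 4 ∈ H? No

No, H is not a subgroup of ℤ_4


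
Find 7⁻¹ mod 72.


Use the extended Euclidean algorithm to write 1 = 7·s + 72·t; then s mod 72 is the inverse.
Euclidean algorithm:
  7 = 0·72 + 7
  72 = 10·7 + 2
  7 = 3·2 + 1
  2 = 2·1 + 0
gcd(7,72) = 1
Back-substitution gives: 7·(31) + 72·(-3) = 1
So 7⁻¹ ≡ 31 ≡ 31 (mod 72)
Check: 7 × 31 = 217 ≡ 1 (mod 72) ✓

7⁻¹ ≡ 31 (mod 72)


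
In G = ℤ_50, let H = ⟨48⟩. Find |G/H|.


|⟨48⟩| = n / gcd(48, 50) = 50 / 2 = 25
H is normal (ℤ_50 is abelian).
|G/H| = |G| / |H| = 50 / 25 = 2

|G/H| = 2


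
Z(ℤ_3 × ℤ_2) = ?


Z(G) = {g ∈ G | gx = xg for all x ∈ G}
Direct product of abelian groups is abelian, so Z(G) = G

Z(ℤ_3 × ℤ_2) = ℤ_3 × ℤ_2


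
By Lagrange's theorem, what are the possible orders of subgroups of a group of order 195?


Lagrange's theorem: |H| divides |G|
|G| = 195
Divisors of 195: 1, 3, 5, 13, 15, 39, 65, 195

Possible subgroup orders: {1, 3, 5, 13, 15, 39, 65, 195}


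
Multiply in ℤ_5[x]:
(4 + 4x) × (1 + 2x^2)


Expand and collect like terms; reduce coefficients mod 5:
x^0: 4·1 = 4 ≡ 4 (mod 5)
x^1: 4·0 + 4·1 = 4 ≡ 4 (mod 5)
x^2: 4·2 + 4·0 = 8 ≡ 3 (mod 5)
x^3: 4·2 = 8 ≡ 3 (mod 5)
Result: 4 + 4x + 3x^2 + 3x^3

f · g = 4 + 4x + 3x^2 + 3x^3


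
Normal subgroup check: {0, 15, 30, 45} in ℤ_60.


H = {0, 15, 30, 45} in ℤ_60
ℤ_60 is abelian; every subgroup of an abelian group is normal

Yes, normal subgroup


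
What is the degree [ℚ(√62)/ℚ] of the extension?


√62 has minimal polynomial x² - 62 (irreducible over ℚ since 62 is squarefree)

[ℚ(√62)/ℚ] = 2


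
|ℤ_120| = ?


ℤ_n has n elements.

|ℤ_120| = 120


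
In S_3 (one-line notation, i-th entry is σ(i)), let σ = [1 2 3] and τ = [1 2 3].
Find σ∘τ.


σ∘τ: apply τ first, then σ
1 →τ 1 →σ 1
2 →τ 2 →σ 2
3 →τ 3 →σ 3

σ∘τ = [1 2 3]


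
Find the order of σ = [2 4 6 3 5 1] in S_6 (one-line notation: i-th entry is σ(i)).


Cycle decomposition: (1 2 4 3 6)
Cycle lengths: 5
Order = lcm(5) = 5

ord(σ) = 5


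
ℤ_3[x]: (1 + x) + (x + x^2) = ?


Add coefficients mod 3:
x^0: 1 + 0 = 1 (mod 3)
x^1: 1 + 1 = 2 (mod 3)
x^2: 0 + 1 = 1 (mod 3)
Result: 1 + 2x + x^2

f + g = 1 + 2x + x^2


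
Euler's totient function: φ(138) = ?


Factor n: 138 = 2 × 3 × 23
φ(n) = n · ∏(1 - 1/p) over distinct primes p | n
φ(138) = 138 · (1 - 1/2) · (1 - 1/3) · (1 - 1/23) = 44

φ(138) = 44


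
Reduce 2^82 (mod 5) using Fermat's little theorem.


Fermat's little theorem: if p is prime and gcd(a,p)=1, then a^(p-1) ≡ 1 (mod p)
p = 5 is prime, gcd(2,5) = 1
Reduce exponent: 82 mod 4 = 2
So 2^82 ≡ 2^2 (mod 5)
2^2 mod 5 = 4

2^82 ≡ 4 (mod 5)


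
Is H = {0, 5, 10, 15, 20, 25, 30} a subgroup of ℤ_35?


Subgroup test for H = {0, 5, 10, 15, 20, 25, 30} in (ℤ_35, +):
(1) 0 ∈ H? Yes
(2) Closure: for all a,b ∈ H, (a+b) mod 35 ∈ H? Yes
(3) Inverses: for all a ∈ H, -a mod 35 ∈ H? Yes

Yes, H is a subgroup of ℤ_35


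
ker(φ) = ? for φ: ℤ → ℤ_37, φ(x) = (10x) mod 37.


Kernel = preimage of identity
ker(φ) = {x ∈ ℤ : 10x ≡ 0 (mod 37)}. gcd(10,37) = 1, so 10x ≡ 0 (mod 37) ⟺ x ≡ 0 (mod 37/1 = 37). Hence ker(φ) = 37ℤ

ker(φ) = 37ℤ


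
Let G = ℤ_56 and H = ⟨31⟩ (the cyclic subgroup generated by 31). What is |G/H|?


|⟨31⟩| = n / gcd(31, 56) = 56 / 1 = 56
H is normal (ℤ_56 is abelian).
|G/H| = |G| / |H| = 56 / 56 = 1

|G/H| = 1


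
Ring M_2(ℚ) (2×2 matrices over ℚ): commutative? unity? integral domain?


Matrix multiplication is non-commutative for n ≥ 2; the identity matrix I is the unity; singular matrices give zero divisors, so not an integral domain
Commutative: No
Integral domain: No
Has unity: Yes

M_2(ℚ) (2×2 matrices over ℚ): Commutative=No, Unity=Yes


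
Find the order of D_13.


|D_n| = 2n (n rotations and n reflections)
|D_13| = 2×13 = 26

|D_13| = 26


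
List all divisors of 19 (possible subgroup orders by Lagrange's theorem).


Lagrange's theorem: |H| divides |G|
|G| = 19
Divisors of 19: 1, 19

Possible subgroup orders: {1, 19}


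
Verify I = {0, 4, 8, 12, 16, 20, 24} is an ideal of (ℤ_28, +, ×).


Check ideal conditions for I = {0, 4, 8, 12, 16, 20, 24} in ℤ_28:
(1) I is an additive subgroup? Yes
(2) For r ∈ ℤ_28 and a ∈ I: r·a ∈ I? Yes

Yes, I is an ideal of ℤ_28


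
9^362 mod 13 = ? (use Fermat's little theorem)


Fermat's little theorem: if p is prime and gcd(a,p)=1, then a^(p-1) ≡ 1 (mod p)
p = 13 is prime, gcd(9,13) = 1
Reduce exponent: 362 mod 12 = 2
So 9^362 ≡ 9^2 (mod 13)
9^2 mod 13 = 3

9^362 ≡ 3 (mod 13)


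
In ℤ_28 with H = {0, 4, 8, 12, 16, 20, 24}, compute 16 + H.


16 + H = {16 + h (mod 28) : h ∈ H}
16+0=16, 16+4=20, 16+8=24, 16+12=0, 16+16=4, 16+20=8, 16+24=12
16 + H = {0, 4, 8, 12, 16, 20, 24} = 0 + H

16 + H = {0, 4, 8, 12, 16, 20, 24}


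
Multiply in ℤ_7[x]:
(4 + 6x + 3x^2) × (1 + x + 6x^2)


Expand and collect like terms; reduce coefficients mod 7:
x^0: 4·1 = 4 ≡ 4 (mod 7)
x^1: 4·1 + 6·1 = 10 ≡ 3 (mod 7)
x^2: 4·6 + 6·1 + 3·1 = 33 ≡ 5 (mod 7)
x^3: 6·6 + 3·1 = 39 ≡ 4 (mod 7)
x^4: 3·6 = 18 ≡ 4 (mod 7)
Result: 4 + 3x + 5x^2 + 4x^3 + 4x^4

f · g = 4 + 3x + 5x^2 + 4x^3 + 4x^4


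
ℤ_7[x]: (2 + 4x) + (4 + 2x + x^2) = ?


Add coefficients mod 7:
x^0: 2 + 4 = 6 (mod 7)
x^1: 4 + 2 = 6 (mod 7)
x^2: 0 + 1 = 1 (mod 7)
Result: 6 + 6x + x^2

f + g = 6 + 6x + x^2


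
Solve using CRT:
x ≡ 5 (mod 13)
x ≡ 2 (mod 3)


m₁ = 13, m₂ = 3, gcd = 1, so CRT applies. M = m₁·m₂ = 39
Let M₁ = M/m₁ = 3, M₂ = M/m₂ = 13
Find y₁ ≡ M₁⁻¹ (mod m₁): 3⁻¹ ≡ 9 (mod 13)
Find y₂ ≡ M₂⁻¹ (mod m₂): 13⁻¹ ≡ 1 (mod 3)
x = a₁·M₁·y₁ + a₂·M₂·y₂ = 5·3·9 + 2·13·1 = 161
Reduce mod 39: x ≡ 5
Check: 5 mod 13 = 5 ✓, 5 mod 3 = 2 ✓

x ≡ 5 (mod 39)


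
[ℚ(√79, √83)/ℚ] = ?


[ℚ(√79,√83):ℚ] = [ℚ(√79,√83):ℚ(√79)]·[ℚ(√79):ℚ] = 2·2 = 4

[ℚ(√79, √83)/ℚ] = 4


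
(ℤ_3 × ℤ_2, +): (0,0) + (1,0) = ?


Operation: componentwise addition mod (3, 2)
(0,0) + (1,0) = ((a₁+b₁) mod 3, (a₂+b₂) mod 2) with a = (0,0), b = (1,0)

(0,0) + (1,0) = (1,0)


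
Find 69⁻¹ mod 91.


Use the extended Euclidean algorithm to write 1 = 69·s + 91·t; then s mod 91 is the inverse.
Euclidean algorithm:
  69 = 0·91 + 69
  91 = 1·69 + 22
  69 = 3·22 + 3
  22 = 7·3 + 1
  3 = 3·1 + 0
gcd(69,91) = 1
Back-substitution gives: 69·(-29) + 91·(22) = 1
So 69⁻¹ ≡ -29 ≡ 62 (mod 91)
Check: 69 × 62 = 4278 ≡ 1 (mod 91) ✓

69⁻¹ ≡ 62 (mod 91)


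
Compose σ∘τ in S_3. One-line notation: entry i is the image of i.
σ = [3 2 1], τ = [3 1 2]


σ∘τ: apply τ first, then σ
1 →τ 3 →σ 1
2 →τ 1 →σ 3
3 →τ 2 →σ 2

σ∘τ = [1 3 2]


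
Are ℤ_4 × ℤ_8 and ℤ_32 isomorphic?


Comparing ℤ_4 × ℤ_8 and ℤ_32:
gcd(4,8) = 4 ≠ 1. Max element order in ℤ_4×ℤ_8 is lcm(4,8) = 8 < 32, so it has no element of order 32

No, ℤ_4 × ℤ_8 ≇ ℤ_32


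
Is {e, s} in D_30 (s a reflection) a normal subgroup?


H = {e, s} in D_30 (s a reflection)
r·s·r⁻¹ = sr⁻² ≠ s for n ≥ 3, so {e, s} is not closed under conjugation

No, not a normal subgroup


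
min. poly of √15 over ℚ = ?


√15 satisfies x² - 15 = 0, irreducible over ℚ since 15 is squarefree

Minimal polynomial: x² - 15


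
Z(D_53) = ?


Z(G) = {g ∈ G | gx = xg for all x ∈ G}
For odd n, Z(D_n) = {e}: no nontrivial rotation commutes with all reflections

Z(D_53) = {e}


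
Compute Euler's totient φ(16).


φ(n) = count of k ∈ {1,...,n} with gcd(k,n)=1
Coprimes to 16: {1, 3, 5, 7, 9, 11, 13, 15}
Count: 8

φ(16) = 8


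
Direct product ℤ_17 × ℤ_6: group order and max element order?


|ℤ_17 × ℤ_6| = 17 × 6 = 102
Max element order = lcm(17,6) = 102
Cyclic? Yes (gcd=1)

|ℤ_17×ℤ_6| = 102, max element order = 102


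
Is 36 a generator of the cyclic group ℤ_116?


g generates ℤ_n iff gcd(g, n) = 1
gcd(36, 116) = 4
Since gcd = 4 ≠ 1, ⟨36⟩ has order 29 < 116, so 36 is not a generator.

No, 36 does not generate ℤ_116


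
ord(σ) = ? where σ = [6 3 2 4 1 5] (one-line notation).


Cycle decomposition: (1 6 5) (2 3)
Cycle lengths: 3, 2
Order = lcm(3, 2) = 6

ord(σ) = 6


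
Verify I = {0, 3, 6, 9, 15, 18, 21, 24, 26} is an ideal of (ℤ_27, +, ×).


Check ideal conditions for I = {0, 3, 6, 9, 15, 18, 21, 24, 26} in ℤ_27:
(1) I is an additive subgroup? No
(2) For r ∈ ℤ_27 and a ∈ I: r·a ∈ I? No  [counterexample: r=2, a=6, r·a mod 27 = 12 ∉ I]

No, I is not an ideal of ℤ_27


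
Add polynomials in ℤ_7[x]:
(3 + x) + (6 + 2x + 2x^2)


Add coefficients mod 7:
x^0: 3 + 6 = 2 (mod 7)
x^1: 1 + 2 = 3 (mod 7)
x^2: 0 + 2 = 2 (mod 7)
Result: 2 + 3x + 2x^2

f + g = 2 + 3x + 2x^2


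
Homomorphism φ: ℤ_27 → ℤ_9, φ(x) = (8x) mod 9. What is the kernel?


Kernel = preimage of identity
ker(φ) = {x ∈ ℤ_27 : 8x ≡ 0 (mod 9)}. Since 9 | 27, φ is well-defined. The kernel is the cyclic subgroup ⟨9⟩ of ℤ_27 (order 3), i.e. {0, 9, 18}

ker(φ) = {0, 9, 18}


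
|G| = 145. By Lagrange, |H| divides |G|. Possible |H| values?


Lagrange's theorem: |H| divides |G|
|G| = 145
Divisors of 145: 1, 5, 29, 145

Possible subgroup orders: {1, 5, 29, 145}


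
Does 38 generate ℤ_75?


g generates ℤ_n iff gcd(g, n) = 1
gcd(38, 75) = 1
Since gcd = 1, 38 is a generator.

Yes, 38 generates ℤ_75


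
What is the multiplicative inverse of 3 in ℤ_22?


Use the extended Euclidean algorithm to write 1 = 3·s + 22·t; then s mod 22 is the inverse.
Euclidean algorithm:
  3 = 0·22 + 3
  22 = 7·3 + 1
  3 = 3·1 + 0
gcd(3,22) = 1
Back-substitution gives: 3·(-7) + 22·(1) = 1
So 3⁻¹ ≡ -7 ≡ 15 (mod 22)
Check: 3 × 15 = 45 ≡ 1 (mod 22) ✓

3⁻¹ ≡ 15 (mod 22)


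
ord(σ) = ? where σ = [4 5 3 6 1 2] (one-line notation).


Cycle decomposition: (1 4 6 2 5)
Cycle lengths: 5
Order = lcm(5) = 5

ord(σ) = 5


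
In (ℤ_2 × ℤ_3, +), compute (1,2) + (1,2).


Operation: componentwise addition mod (2, 3)
(1,2) + (1,2) = ((a₁+b₁) mod 2, (a₂+b₂) mod 3) with a = (1,2), b = (1,2)

(1,2) + (1,2) = (0,1)


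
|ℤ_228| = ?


ℤ_n has n elements.

|ℤ_228| = 228


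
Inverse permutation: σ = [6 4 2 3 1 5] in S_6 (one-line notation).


To find σ⁻¹, swap domain and range:
σ(1) = 6 → σ⁻¹(6) = 1
σ(2) = 4 → σ⁻¹(4) = 2
σ(3) = 2 → σ⁻¹(2) = 3
σ(4) = 3 → σ⁻¹(3) = 4
σ(5) = 1 → σ⁻¹(1) = 5
σ(6) = 5 → σ⁻¹(5) = 6

σ⁻¹ = [5 3 4 2 6 1]


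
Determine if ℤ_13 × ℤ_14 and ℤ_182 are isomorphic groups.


Comparing ℤ_13 × ℤ_14 and ℤ_182:
gcd(13,14) = 1, so ℤ_13 × ℤ_14 ≅ ℤ_182 (CRT)

Yes, ℤ_13 × ℤ_14 ≅ ℤ_182


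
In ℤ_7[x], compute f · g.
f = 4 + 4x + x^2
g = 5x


Expand and collect like terms; reduce coefficients mod 7:
x^0: 4·0 = 0 ≡ 0 (mod 7)
x^1: 4·5 + 4·0 = 20 ≡ 6 (mod 7)
x^2: 4·5 + 1·0 = 20 ≡ 6 (mod 7)
x^3: 1·5 = 5 ≡ 5 (mod 7)
Result: 6x + 6x^2 + 5x^3

f · g = 6x + 6x^2 + 5x^3


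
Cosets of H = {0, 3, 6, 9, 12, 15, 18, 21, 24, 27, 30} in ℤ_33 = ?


H = {0, 3, 6, 9, 12, 15, 18, 21, 24, 27, 30}, |H| = 11
Number of cosets = |G|/|H| = 33/11 = 3
0 + H = {0, 3, 6, 9, 12, 15, 18, 21, 24, 27, 30}
1 + H = {1, 4, 7, 10, 13, 16, 19, 22, 25, 28, 31}
2 + H = {2, 5, 8, 11, 14, 17, 20, 23, 26, 29, 32}

Cosets: 0+H={0,3,6,9,12,15,18,21,24,27,30}; 1+H={1,4,7,10,13,16,19,22,25,28,31}; 2+H={2,5,8,11,14,17,20,23,26,29,32}


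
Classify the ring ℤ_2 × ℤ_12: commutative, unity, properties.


Direct product ring; commutative with unity (1,1); but (1,0)·(0,1) = (0,0) gives zero divisors, so not an integral domain
Commutative: Yes
Integral domain: No
Has unity: Yes

ℤ_2 × ℤ_12: Commutative=Yes, Unity=Yes


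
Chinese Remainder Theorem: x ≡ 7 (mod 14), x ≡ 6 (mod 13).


m₁ = 14, m₂ = 13, gcd = 1, so CRT applies. M = m₁·m₂ = 182
Let M₁ = M/m₁ = 13, M₂ = M/m₂ = 14
Find y₁ ≡ M₁⁻¹ (mod m₁): 13⁻¹ ≡ 13 (mod 14)
Find y₂ ≡ M₂⁻¹ (mod m₂): 14⁻¹ ≡ 1 (mod 13)
x = a₁·M₁·y₁ + a₂·M₂·y₂ = 7·13·13 + 6·14·1 = 1267
Reduce mod 182: x ≡ 175
Check: 175 mod 14 = 7 ✓, 175 mod 13 = 6 ✓

x ≡ 175 (mod 182)


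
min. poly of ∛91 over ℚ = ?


∛91 satisfies x³ - 91 = 0, irreducible over ℚ (no rational root; 91 is not a perfect cube)

Minimal polynomial: x³ - 91


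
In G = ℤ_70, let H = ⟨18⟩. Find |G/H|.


|⟨18⟩| = n / gcd(18, 70) = 70 / 2 = 35
H is normal (ℤ_70 is abelian).
|G/H| = |G| / |H| = 70 / 35 = 2

|G/H| = 2


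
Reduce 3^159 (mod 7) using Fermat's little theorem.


Fermat's little theorem: if p is prime and gcd(a,p)=1, then a^(p-1) ≡ 1 (mod p)
p = 7 is prime, gcd(3,7) = 1
Reduce exponent: 159 mod 6 = 3
So 3^159 ≡ 3^3 (mod 7)
3^3 mod 7 = 6

3^159 ≡ 6 (mod 7)


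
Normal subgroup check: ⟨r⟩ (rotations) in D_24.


H = ⟨r⟩ (rotations) in D_24
The rotation subgroup ⟨r⟩ has index 2 in D_24, so it is normal

Yes, normal subgroup


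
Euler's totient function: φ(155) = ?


Factor n: 155 = 5 × 31
φ(n) = n · ∏(1 - 1/p) over distinct primes p | n
φ(155) = 155 · (1 - 1/5) · (1 - 1/31) = 120

φ(155) = 120


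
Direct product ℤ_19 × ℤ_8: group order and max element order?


|ℤ_19 × ℤ_8| = 19 × 8 = 152
Max element order = lcm(19,8) = 152
Cyclic? Yes (gcd=1)

|ℤ_19×ℤ_8| = 152, max element order = 152


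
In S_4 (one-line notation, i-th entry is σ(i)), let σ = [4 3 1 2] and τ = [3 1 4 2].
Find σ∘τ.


σ∘τ: apply τ first, then σ
1 →τ 3 →σ 1
2 →τ 1 →σ 4
3 →τ 4 →σ 2
4 →τ 2 →σ 3

σ∘τ = [1 4 2 3]


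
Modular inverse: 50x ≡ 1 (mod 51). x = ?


Use the extended Euclidean algorithm to write 1 = 50·s + 51·t; then s mod 51 is the inverse.
Euclidean algorithm:
  50 = 0·51 + 50
  51 = 1·50 + 1
  50 = 50·1 + 0
gcd(50,51) = 1
Back-substitution gives: 50·(-1) + 51·(1) = 1
So 50⁻¹ ≡ -1 ≡ 50 (mod 51)
Check: 50 × 50 = 2500 ≡ 1 (mod 51) ✓

50⁻¹ ≡ 50 (mod 51)


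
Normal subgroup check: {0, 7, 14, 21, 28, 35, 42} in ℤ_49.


H = {0, 7, 14, 21, 28, 35, 42} in ℤ_49
ℤ_49 is abelian; every subgroup of an abelian group is normal

Yes, normal subgroup


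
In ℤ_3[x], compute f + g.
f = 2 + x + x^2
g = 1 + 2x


Add coefficients mod 3:
x^0: 2 + 1 = 0 (mod 3)
x^1: 1 + 2 = 0 (mod 3)
x^2: 1 + 0 = 1 (mod 3)
Result: x^2

f + g = x^2


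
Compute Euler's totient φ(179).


Factor n: 179 = 179
φ(n) = n · ∏(1 - 1/p) over distinct primes p | n
φ(179) = 179 · (1 - 1/179) = 178

φ(179) = 178


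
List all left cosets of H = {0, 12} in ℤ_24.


H = {0, 12}, |H| = 2
Number of cosets = |G|/|H| = 24/2 = 12
0 + H = {0, 12}
1 + H = {1, 13}
2 + H = {2, 14}
3 + H = {3, 15}
4 + H = {4, 16}
5 + H = {5, 17}
6 + H = {6, 18}
7 + H = {7, 19}
8 + H = {8, 20}
9 + H = {9, 21}
10 + H = {10, 22}
11 + H = {11, 23}

Cosets: 0+H={0,12}; 1+H={1,13}; 2+H={2,14}; 3+H={3,15}; 4+H={4,16}; 5+H={5,17}; 6+H={6,18}; 7+H={7,19}; 8+H={8,20}; 9+H={9,21}; 10+H={10,22}; 11+H={11,23}


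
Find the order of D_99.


|D_n| = 2n (n rotations and n reflections)
|D_99| = 2×99 = 198

|D_99| = 198


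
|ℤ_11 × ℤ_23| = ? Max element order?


|ℤ_11 × ℤ_23| = 11 × 23 = 253
Max element order = lcm(11,23) = 253
Cyclic? Yes (gcd=1)

|ℤ_11×ℤ_23| = 253, max element order = 253


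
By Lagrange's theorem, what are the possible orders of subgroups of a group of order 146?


Lagrange's theorem: |H| divides |G|
|G| = 146
Divisors of 146: 1, 2, 73, 146

Possible subgroup orders: {1, 2, 73, 146}


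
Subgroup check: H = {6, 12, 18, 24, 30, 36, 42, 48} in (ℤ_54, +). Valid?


Subgroup test for H = {6, 12, 18, 24, 30, 36, 42, 48} in (ℤ_54, +):
(1) 0 ∈ H? No
(2) Closure: for all a,b ∈ H, (a+b) mod 54 ∈ H? No  [counterexample: 6 + 48 = 0 ∉ H]
(3) Inverses: for all a ∈ H, -a mod 54 ∈ H? Yes

No, H is not a subgroup of ℤ_54


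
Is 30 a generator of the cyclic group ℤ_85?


g generates ℤ_n iff gcd(g, n) = 1
gcd(30, 85) = 5
Since gcd = 5 ≠ 1, ⟨30⟩ has order 17 < 85, so 30 is not a generator.

No, 30 does not generate ℤ_85


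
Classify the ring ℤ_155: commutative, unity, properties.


ℤ_155 is a commutative ring with unity 1; 155 = 5×31 is composite, so 5·31 ≡ 0 gives zero divisors (not an integral domain)
Commutative: Yes
Integral domain: No
Has unity: Yes

ℤ_155: Commutative=Yes, Unity=Yes


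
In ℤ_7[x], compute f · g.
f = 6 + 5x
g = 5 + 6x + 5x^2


Expand and collect like terms; reduce coefficients mod 7:
x^0: 6·5 = 30 ≡ 2 (mod 7)
x^1: 6·6 + 5·5 = 61 ≡ 5 (mod 7)
x^2: 6·5 + 5·6 = 60 ≡ 4 (mod 7)
x^3: 5·5 = 25 ≡ 4 (mod 7)
Result: 2 + 5x + 4x^2 + 4x^3

f · g = 2 + 5x + 4x^2 + 4x^3


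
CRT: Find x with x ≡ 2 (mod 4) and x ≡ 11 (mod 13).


m₁ = 4, m₂ = 13, gcd = 1, so CRT applies. M = m₁·m₂ = 52
Let M₁ = M/m₁ = 13, M₂ = M/m₂ = 4
Find y₁ ≡ M₁⁻¹ (mod m₁): 13⁻¹ ≡ 1 (mod 4)
Find y₂ ≡ M₂⁻¹ (mod m₂): 4⁻¹ ≡ 10 (mod 13)
x = a₁·M₁·y₁ + a₂·M₂·y₂ = 2·13·1 + 11·4·10 = 466
Reduce mod 52: x ≡ 50
Check: 50 mod 4 = 2 ✓, 50 mod 13 = 11 ✓

x ≡ 50 (mod 52)


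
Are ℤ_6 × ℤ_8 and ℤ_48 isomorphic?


Comparing ℤ_6 × ℤ_8 and ℤ_48:
gcd(6,8) = 2 ≠ 1. Max element order in ℤ_6×ℤ_8 is lcm(6,8) = 24 < 48, so it has no element of order 48

No, ℤ_6 × ℤ_8 ≇ ℤ_48


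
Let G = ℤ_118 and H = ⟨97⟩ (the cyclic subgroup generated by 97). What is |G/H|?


|⟨97⟩| = n / gcd(97, 118) = 118 / 1 = 118
H is normal (ℤ_118 is abelian).
|G/H| = |G| / |H| = 118 / 118 = 1

|G/H| = 1


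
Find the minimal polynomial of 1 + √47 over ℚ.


Let α = 1 + √47. Then α - 1 = √47, so (α - 1)² = 47, giving α² - 2α - 46 = 0. Degree 2 and α ∉ ℚ, so this is the minimal polynomial.

Minimal polynomial: x² - 2x - 46


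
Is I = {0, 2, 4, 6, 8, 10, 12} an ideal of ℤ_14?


Check ideal conditions for I = {0, 2, 4, 6, 8, 10, 12} in ℤ_14:
(1) I is an additive subgroup? Yes
(2) For r ∈ ℤ_14 and a ∈ I: r·a ∈ I? Yes

Yes, I is an ideal of ℤ_14


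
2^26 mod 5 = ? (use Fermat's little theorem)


Fermat's little theorem: if p is prime and gcd(a,p)=1, then a^(p-1) ≡ 1 (mod p)
p = 5 is prime, gcd(2,5) = 1
Reduce exponent: 26 mod 4 = 2
So 2^26 ≡ 2^2 (mod 5)
2^2 mod 5 = 4

2^26 ≡ 4 (mod 5)


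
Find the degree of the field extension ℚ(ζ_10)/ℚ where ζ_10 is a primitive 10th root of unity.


[ℚ(ζ_n):ℚ] = deg Φ_n(x) = φ(n). Here φ(10) = 4

[ℚ(ζ_10)/ℚ where ζ_10 is a primitive 10th root of unity] = 4


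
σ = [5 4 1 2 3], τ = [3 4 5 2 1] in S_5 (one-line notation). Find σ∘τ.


σ∘τ: apply τ first, then σ
1 →τ 3 →σ 1
2 →τ 4 →σ 2
3 →τ 5 →σ 3
4 →τ 2 →σ 4
5 →τ 1 →σ 5

σ∘τ = [1 2 3 4 5]


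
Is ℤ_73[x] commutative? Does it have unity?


ℤ_73 is a field (n prime), so ℤ_73[x] is a commutative integral domain with unity
Commutative: Yes
Integral domain: Yes
Has unity: Yes

ℤ_73[x]: Commutative=Yes, Unity=Yes
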